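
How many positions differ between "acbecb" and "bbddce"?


Comparing "acbecb" and "bbddce" position by position:
  Position 0: 'a' vs 'b' => DIFFER
  Position 1: 'c' vs 'b' => DIFFER
  Position 2: 'b' vs 'd' => DIFFER
  Position 3: 'e' vs 'd' => DIFFER
  Position 4: 'c' vs 'c' => same
  Position 5: 'b' vs 'e' => DIFFER
Positions that differ: 5

5


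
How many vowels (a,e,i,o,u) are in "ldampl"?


Input: ldampl
Checking each character:
  'l' at position 0: consonant
  'd' at position 1: consonant
  'a' at position 2: vowel (running total: 1)
  'm' at position 3: consonant
  'p' at position 4: consonant
  'l' at position 5: consonant
Total vowels: 1

1


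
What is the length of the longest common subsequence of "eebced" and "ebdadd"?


LCS of "eebced" and "ebdadd"
DP table:
           e    b    d    a    d    d
      0    0    0    0    0    0    0
  e   0    1    1    1    1    1    1
  e   0    1    1    1    1    1    1
  b   0    1    2    2    2    2    2
  c   0    1    2    2    2    2    2
  e   0    1    2    2    2    2    2
  d   0    1    2    3    3    3    3
LCS length = dp[6][6] = 3

3


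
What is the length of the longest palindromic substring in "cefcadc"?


Input: "cefcadc"
Checking substrings for palindromes:
  No multi-char palindromic substrings found
Longest palindromic substring: "c" with length 1

1


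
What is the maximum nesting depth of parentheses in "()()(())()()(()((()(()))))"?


Input: "()()(())()()(()((()(()))))"
Tracking depth:
  Position 0 '(': depth becomes 1
  Position 1 ')': depth becomes 0
  Position 2 '(': depth becomes 1
  Position 3 ')': depth becomes 0
  Position 4 '(': depth becomes 1
  Position 5 '(': depth becomes 2
  Position 6 ')': depth becomes 1
  Position 7 ')': depth becomes 0
  Position 8 '(': depth becomes 1
  Position 9 ')': depth becomes 0
  Position 10 '(': depth becomes 1
  Position 11 ')': depth becomes 0
  Position 12 '(': depth becomes 1
  Position 13 '(': depth becomes 2
  Position 14 ')': depth becomes 1
  Position 15 '(': depth becomes 2
  Position 16 '(': depth becomes 3
  Position 17 '(': depth becomes 4
  Position 18 ')': depth becomes 3
  Position 19 '(': depth becomes 4
  Position 20 '(': depth becomes 5
  Position 21 ')': depth becomes 4
  Position 22 ')': depth becomes 3
  Position 23 ')': depth becomes 2
  Position 24 ')': depth becomes 1
  Position 25 ')': depth becomes 0
Maximum depth reached: 5

5


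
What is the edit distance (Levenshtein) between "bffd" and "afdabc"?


Computing edit distance: "bffd" -> "afdabc"
DP table:
           a    f    d    a    b    c
      0    1    2    3    4    5    6
  b   1    1    2    3    4    4    5
  f   2    2    1    2    3    4    5
  f   3    3    2    2    3    4    5
  d   4    4    3    2    3    4    5
Edit distance = dp[4][6] = 5

5


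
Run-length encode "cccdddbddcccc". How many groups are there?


Input: cccdddbddcccc
Scanning for consecutive runs:
  Group 1: 'c' x 3 (positions 0-2)
  Group 2: 'd' x 3 (positions 3-5)
  Group 3: 'b' x 1 (positions 6-6)
  Group 4: 'd' x 2 (positions 7-8)
  Group 5: 'c' x 4 (positions 9-12)
Total groups: 5

5


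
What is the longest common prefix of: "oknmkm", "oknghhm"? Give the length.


Words: oknmkm, oknghhm
  Position 0: all 'o' => match
  Position 1: all 'k' => match
  Position 2: all 'n' => match
  Position 3: ('m', 'g') => mismatch, stop
LCP = "okn" (length 3)

3


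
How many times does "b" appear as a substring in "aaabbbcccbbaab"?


Searching for "b" in "aaabbbcccbbaab"
Scanning each position:
  Position 0: "a" => no
  Position 1: "a" => no
  Position 2: "a" => no
  Position 3: "b" => MATCH
  Position 4: "b" => MATCH
  Position 5: "b" => MATCH
  Position 6: "c" => no
  Position 7: "c" => no
  Position 8: "c" => no
  Position 9: "b" => MATCH
  Position 10: "b" => MATCH
  Position 11: "a" => no
  Position 12: "a" => no
  Position 13: "b" => MATCH
Total occurrences: 6

6


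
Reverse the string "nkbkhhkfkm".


Input: nkbkhhkfkm
Reading characters right to left:
  Position 9: 'm'
  Position 8: 'k'
  Position 7: 'f'
  Position 6: 'k'
  Position 5: 'h'
  Position 4: 'h'
  Position 3: 'k'
  Position 2: 'b'
  Position 1: 'k'
  Position 0: 'n'
Reversed: mkfkhhkbkn

mkfkhhkbkn


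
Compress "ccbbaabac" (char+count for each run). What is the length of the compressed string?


Input: ccbbaabac
Runs:
  'c' x 2 => "c2"
  'b' x 2 => "b2"
  'a' x 2 => "a2"
  'b' x 1 => "b1"
  'a' x 1 => "a1"
  'c' x 1 => "c1"
Compressed: "c2b2a2b1a1c1"
Compressed length: 12

12


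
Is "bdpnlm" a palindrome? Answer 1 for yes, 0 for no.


Input: bdpnlm
Reversed: mlnpdb
  Compare pos 0 ('b') with pos 5 ('m'): MISMATCH
  Compare pos 1 ('d') with pos 4 ('l'): MISMATCH
  Compare pos 2 ('p') with pos 3 ('n'): MISMATCH
Result: not a palindrome

0


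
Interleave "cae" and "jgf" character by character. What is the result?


Interleaving "cae" and "jgf":
  Position 0: 'c' from first, 'j' from second => "cj"
  Position 1: 'a' from first, 'g' from second => "ag"
  Position 2: 'e' from first, 'f' from second => "ef"
Result: cjagef

cjagef


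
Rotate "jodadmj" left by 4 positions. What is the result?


Input: "jodadmj", rotate left by 4
First 4 characters: "joda"
Remaining characters: "dmj"
Concatenate remaining + first: "dmj" + "joda" = "dmjjoda"

dmjjoda


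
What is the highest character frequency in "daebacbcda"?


Input: daebacbcda
Character counts:
  'a': 3
  'b': 2
  'c': 2
  'd': 2
  'e': 1
Maximum frequency: 3

3


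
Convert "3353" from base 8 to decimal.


Input: "3353" in base 8
Positional expansion:
  Digit '3' (value 3) x 8^3 = 1536
  Digit '3' (value 3) x 8^2 = 192
  Digit '5' (value 5) x 8^1 = 40
  Digit '3' (value 3) x 8^0 = 3
Sum = 1771

1771


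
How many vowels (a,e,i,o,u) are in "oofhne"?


Input: oofhne
Checking each character:
  'o' at position 0: vowel (running total: 1)
  'o' at position 1: vowel (running total: 2)
  'f' at position 2: consonant
  'h' at position 3: consonant
  'n' at position 4: consonant
  'e' at position 5: vowel (running total: 3)
Total vowels: 3

3


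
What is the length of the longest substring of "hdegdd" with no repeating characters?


Input: "hdegdd"
Sliding window (track last position of each char):
  Position 0 ('h'): window [0,0] length 1 -- new best
  Position 1 ('d'): window [0,1] length 2 -- new best
  Position 2 ('e'): window [0,2] length 3 -- new best
  Position 3 ('g'): window [0,3] length 4 -- new best
  Position 4 ('d'): repeat (last at 1), move window start to 2
  Position 4 ('d'): window [2,4] length 3
  Position 5 ('d'): repeat (last at 4), move window start to 5
  Position 5 ('d'): window [5,5] length 1
Longest substring with no repeats: "hdeg" with length 4

4


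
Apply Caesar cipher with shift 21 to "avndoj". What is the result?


Caesar cipher: shift "avndoj" by 21
  'a' (pos 0) + 21 = pos 21 = 'v'
  'v' (pos 21) + 21 = pos 16 = 'q'
  'n' (pos 13) + 21 = pos 8 = 'i'
  'd' (pos 3) + 21 = pos 24 = 'y'
  'o' (pos 14) + 21 = pos 9 = 'j'
  'j' (pos 9) + 21 = pos 4 = 'e'
Result: vqiyje

vqiyje


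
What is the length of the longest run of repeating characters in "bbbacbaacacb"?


Input: "bbbacbaacacb"
Scanning for longest run:
  Position 1 ('b'): continues run of 'b', length=2
  Position 2 ('b'): continues run of 'b', length=3
  Position 3 ('a'): new char, reset run to 1
  Position 4 ('c'): new char, reset run to 1
  Position 5 ('b'): new char, reset run to 1
  Position 6 ('a'): new char, reset run to 1
  Position 7 ('a'): continues run of 'a', length=2
  Position 8 ('c'): new char, reset run to 1
  Position 9 ('a'): new char, reset run to 1
  Position 10 ('c'): new char, reset run to 1
  Position 11 ('b'): new char, reset run to 1
Longest run: 'b' with length 3

3


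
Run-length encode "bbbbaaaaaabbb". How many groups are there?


Input: bbbbaaaaaabbb
Scanning for consecutive runs:
  Group 1: 'b' x 4 (positions 0-3)
  Group 2: 'a' x 6 (positions 4-9)
  Group 3: 'b' x 3 (positions 10-12)
Total groups: 3

3


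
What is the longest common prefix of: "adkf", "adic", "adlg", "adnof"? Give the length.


Words: adkf, adic, adlg, adnof
  Position 0: all 'a' => match
  Position 1: all 'd' => match
  Position 2: ('k', 'i', 'l', 'n') => mismatch, stop
LCP = "ad" (length 2)

2


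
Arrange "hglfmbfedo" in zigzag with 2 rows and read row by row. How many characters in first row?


Zigzag "hglfmbfedo" into 2 rows:
Placing characters:
  'h' => row 0
  'g' => row 1
  'l' => row 0
  'f' => row 1
  'm' => row 0
  'b' => row 1
  'f' => row 0
  'e' => row 1
  'd' => row 0
  'o' => row 1
Rows:
  Row 0: "hlmfd"
  Row 1: "gfbeo"
First row length: 5

5


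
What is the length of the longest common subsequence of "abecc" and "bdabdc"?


LCS of "abecc" and "bdabdc"
DP table:
           b    d    a    b    d    c
      0    0    0    0    0    0    0
  a   0    0    0    1    1    1    1
  b   0    1    1    1    2    2    2
  e   0    1    1    1    2    2    2
  c   0    1    1    1    2    2    3
  c   0    1    1    1    2    2    3
LCS length = dp[5][6] = 3

3


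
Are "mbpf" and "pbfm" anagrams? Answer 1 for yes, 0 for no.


Strings: "mbpf", "pbfm"
Sorted first:  bfmp
Sorted second: bfmp
Sorted forms match => anagrams

1


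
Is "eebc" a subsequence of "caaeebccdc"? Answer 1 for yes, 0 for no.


Check if "eebc" is a subsequence of "caaeebccdc"
Greedy scan:
  Position 0 ('c'): no match needed
  Position 1 ('a'): no match needed
  Position 2 ('a'): no match needed
  Position 3 ('e'): matches sub[0] = 'e'
  Position 4 ('e'): matches sub[1] = 'e'
  Position 5 ('b'): matches sub[2] = 'b'
  Position 6 ('c'): matches sub[3] = 'c'
  Position 7 ('c'): no match needed
  Position 8 ('d'): no match needed
  Position 9 ('c'): no match needed
All 4 characters matched => is a subsequence

1


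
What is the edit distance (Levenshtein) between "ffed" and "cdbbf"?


Computing edit distance: "ffed" -> "cdbbf"
DP table:
           c    d    b    b    f
      0    1    2    3    4    5
  f   1    1    2    3    4    4
  f   2    2    2    3    4    4
  e   3    3    3    3    4    5
  d   4    4    3    4    4    5
Edit distance = dp[4][5] = 5

5


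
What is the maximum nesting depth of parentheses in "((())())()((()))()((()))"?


Input: "((())())()((()))()((()))"
Tracking depth:
  Position 0 '(': depth becomes 1
  Position 1 '(': depth becomes 2
  Position 2 '(': depth becomes 3
  Position 3 ')': depth becomes 2
  Position 4 ')': depth becomes 1
  Position 5 '(': depth becomes 2
  Position 6 ')': depth becomes 1
  Position 7 ')': depth becomes 0
  Position 8 '(': depth becomes 1
  Position 9 ')': depth becomes 0
  Position 10 '(': depth becomes 1
  Position 11 '(': depth becomes 2
  Position 12 '(': depth becomes 3
  Position 13 ')': depth becomes 2
  Position 14 ')': depth becomes 1
  Position 15 ')': depth becomes 0
  Position 16 '(': depth becomes 1
  Position 17 ')': depth becomes 0
  Position 18 '(': depth becomes 1
  Position 19 '(': depth becomes 2
  Position 20 '(': depth becomes 3
  Position 21 ')': depth becomes 2
  Position 22 ')': depth becomes 1
  Position 23 ')': depth becomes 0
Maximum depth reached: 3

3


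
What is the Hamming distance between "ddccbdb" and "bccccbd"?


Comparing "ddccbdb" and "bccccbd" position by position:
  Position 0: 'd' vs 'b' => differ
  Position 1: 'd' vs 'c' => differ
  Position 2: 'c' vs 'c' => same
  Position 3: 'c' vs 'c' => same
  Position 4: 'b' vs 'c' => differ
  Position 5: 'd' vs 'b' => differ
  Position 6: 'b' vs 'd' => differ
Total differences (Hamming distance): 5

5


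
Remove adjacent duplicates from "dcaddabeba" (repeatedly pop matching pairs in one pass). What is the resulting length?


Input: dcaddabeba
Stack-based adjacent duplicate removal:
  Read 'd': push. Stack: d
  Read 'c': push. Stack: dc
  Read 'a': push. Stack: dca
  Read 'd': push. Stack: dcad
  Read 'd': matches stack top 'd' => pop. Stack: dca
  Read 'a': matches stack top 'a' => pop. Stack: dc
  Read 'b': push. Stack: dcb
  Read 'e': push. Stack: dcbe
  Read 'b': push. Stack: dcbeb
  Read 'a': push. Stack: dcbeba
Final stack: "dcbeba" (length 6)

6


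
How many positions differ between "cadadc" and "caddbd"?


Comparing "cadadc" and "caddbd" position by position:
  Position 0: 'c' vs 'c' => same
  Position 1: 'a' vs 'a' => same
  Position 2: 'd' vs 'd' => same
  Position 3: 'a' vs 'd' => DIFFER
  Position 4: 'd' vs 'b' => DIFFER
  Position 5: 'c' vs 'd' => DIFFER
Positions that differ: 3

3


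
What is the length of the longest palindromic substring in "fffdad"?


Input: "fffdad"
Checking substrings for palindromes:
  [0:3] "fff" (len 3) => palindrome
  [3:6] "dad" (len 3) => palindrome
  [0:2] "ff" (len 2) => palindrome
  [1:3] "ff" (len 2) => palindrome
Longest palindromic substring: "fff" with length 3

3


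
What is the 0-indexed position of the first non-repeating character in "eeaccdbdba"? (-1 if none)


Input: eeaccdbdba
Character frequencies:
  'a': 2
  'b': 2
  'c': 2
  'd': 2
  'e': 2
Scanning left to right for freq == 1:
  Position 0 ('e'): freq=2, skip
  Position 1 ('e'): freq=2, skip
  Position 2 ('a'): freq=2, skip
  Position 3 ('c'): freq=2, skip
  Position 4 ('c'): freq=2, skip
  Position 5 ('d'): freq=2, skip
  Position 6 ('b'): freq=2, skip
  Position 7 ('d'): freq=2, skip
  Position 8 ('b'): freq=2, skip
  Position 9 ('a'): freq=2, skip
  No unique character found => answer = -1

-1


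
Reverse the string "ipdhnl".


Input: ipdhnl
Reading characters right to left:
  Position 5: 'l'
  Position 4: 'n'
  Position 3: 'h'
  Position 2: 'd'
  Position 1: 'p'
  Position 0: 'i'
Reversed: lnhdpi

lnhdpi


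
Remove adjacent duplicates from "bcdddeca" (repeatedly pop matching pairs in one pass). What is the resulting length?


Input: bcdddeca
Stack-based adjacent duplicate removal:
  Read 'b': push. Stack: b
  Read 'c': push. Stack: bc
  Read 'd': push. Stack: bcd
  Read 'd': matches stack top 'd' => pop. Stack: bc
  Read 'd': push. Stack: bcd
  Read 'e': push. Stack: bcde
  Read 'c': push. Stack: bcdec
  Read 'a': push. Stack: bcdeca
Final stack: "bcdeca" (length 6)

6


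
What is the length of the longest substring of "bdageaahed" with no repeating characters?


Input: "bdageaahed"
Sliding window (track last position of each char):
  Position 0 ('b'): window [0,0] length 1 -- new best
  Position 1 ('d'): window [0,1] length 2 -- new best
  Position 2 ('a'): window [0,2] length 3 -- new best
  Position 3 ('g'): window [0,3] length 4 -- new best
  Position 4 ('e'): window [0,4] length 5 -- new best
  Position 5 ('a'): repeat (last at 2), move window start to 3
  Position 5 ('a'): window [3,5] length 3
  Position 6 ('a'): repeat (last at 5), move window start to 6
  Position 6 ('a'): window [6,6] length 1
  Position 7 ('h'): window [6,7] length 2
  Position 8 ('e'): window [6,8] length 3
  Position 9 ('d'): window [6,9] length 4
Longest substring with no repeats: "bdage" with length 5

5


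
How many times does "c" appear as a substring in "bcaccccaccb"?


Searching for "c" in "bcaccccaccb"
Scanning each position:
  Position 0: "b" => no
  Position 1: "c" => MATCH
  Position 2: "a" => no
  Position 3: "c" => MATCH
  Position 4: "c" => MATCH
  Position 5: "c" => MATCH
  Position 6: "c" => MATCH
  Position 7: "a" => no
  Position 8: "c" => MATCH
  Position 9: "c" => MATCH
  Position 10: "b" => no
Total occurrences: 7

7


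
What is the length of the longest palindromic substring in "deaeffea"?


Input: "deaeffea"
Checking substrings for palindromes:
  [2:8] "aeffea" (len 6) => palindrome
  [3:7] "effe" (len 4) => palindrome
  [1:4] "eae" (len 3) => palindrome
  [4:6] "ff" (len 2) => palindrome
Longest palindromic substring: "aeffea" with length 6

6


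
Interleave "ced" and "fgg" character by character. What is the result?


Interleaving "ced" and "fgg":
  Position 0: 'c' from first, 'f' from second => "cf"
  Position 1: 'e' from first, 'g' from second => "eg"
  Position 2: 'd' from first, 'g' from second => "dg"
Result: cfegdg

cfegdg


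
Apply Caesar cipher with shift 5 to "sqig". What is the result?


Caesar cipher: shift "sqig" by 5
  's' (pos 18) + 5 = pos 23 = 'x'
  'q' (pos 16) + 5 = pos 21 = 'v'
  'i' (pos 8) + 5 = pos 13 = 'n'
  'g' (pos 6) + 5 = pos 11 = 'l'
Result: xvnl

xvnl


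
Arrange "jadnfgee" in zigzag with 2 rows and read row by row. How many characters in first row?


Zigzag "jadnfgee" into 2 rows:
Placing characters:
  'j' => row 0
  'a' => row 1
  'd' => row 0
  'n' => row 1
  'f' => row 0
  'g' => row 1
  'e' => row 0
  'e' => row 1
Rows:
  Row 0: "jdfe"
  Row 1: "ange"
First row length: 4

4


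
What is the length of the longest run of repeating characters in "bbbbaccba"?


Input: "bbbbaccba"
Scanning for longest run:
  Position 1 ('b'): continues run of 'b', length=2
  Position 2 ('b'): continues run of 'b', length=3
  Position 3 ('b'): continues run of 'b', length=4
  Position 4 ('a'): new char, reset run to 1
  Position 5 ('c'): new char, reset run to 1
  Position 6 ('c'): continues run of 'c', length=2
  Position 7 ('b'): new char, reset run to 1
  Position 8 ('a'): new char, reset run to 1
Longest run: 'b' with length 4

4


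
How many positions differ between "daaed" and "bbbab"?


Comparing "daaed" and "bbbab" position by position:
  Position 0: 'd' vs 'b' => DIFFER
  Position 1: 'a' vs 'b' => DIFFER
  Position 2: 'a' vs 'b' => DIFFER
  Position 3: 'e' vs 'a' => DIFFER
  Position 4: 'd' vs 'b' => DIFFER
Positions that differ: 5

5


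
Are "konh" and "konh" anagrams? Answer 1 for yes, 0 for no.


Strings: "konh", "konh"
Sorted first:  hkno
Sorted second: hkno
Sorted forms match => anagrams

1


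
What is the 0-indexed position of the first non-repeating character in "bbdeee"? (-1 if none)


Input: bbdeee
Character frequencies:
  'b': 2
  'd': 1
  'e': 3
Scanning left to right for freq == 1:
  Position 0 ('b'): freq=2, skip
  Position 1 ('b'): freq=2, skip
  Position 2 ('d'): unique! => answer = 2

2


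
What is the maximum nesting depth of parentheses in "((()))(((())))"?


Input: "((()))(((())))"
Tracking depth:
  Position 0 '(': depth becomes 1
  Position 1 '(': depth becomes 2
  Position 2 '(': depth becomes 3
  Position 3 ')': depth becomes 2
  Position 4 ')': depth becomes 1
  Position 5 ')': depth becomes 0
  Position 6 '(': depth becomes 1
  Position 7 '(': depth becomes 2
  Position 8 '(': depth becomes 3
  Position 9 '(': depth becomes 4
  Position 10 ')': depth becomes 3
  Position 11 ')': depth becomes 2
  Position 12 ')': depth becomes 1
  Position 13 ')': depth becomes 0
Maximum depth reached: 4

4


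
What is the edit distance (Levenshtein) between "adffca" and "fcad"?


Computing edit distance: "adffca" -> "fcad"
DP table:
           f    c    a    d
      0    1    2    3    4
  a   1    1    2    2    3
  d   2    2    2    3    2
  f   3    2    3    3    3
  f   4    3    3    4    4
  c   5    4    3    4    5
  a   6    5    4    3    4
Edit distance = dp[6][4] = 4

4


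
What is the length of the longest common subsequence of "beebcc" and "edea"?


LCS of "beebcc" and "edea"
DP table:
           e    d    e    a
      0    0    0    0    0
  b   0    0    0    0    0
  e   0    1    1    1    1
  e   0    1    1    2    2
  b   0    1    1    2    2
  c   0    1    1    2    2
  c   0    1    1    2    2
LCS length = dp[6][4] = 2

2


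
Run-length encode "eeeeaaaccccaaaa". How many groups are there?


Input: eeeeaaaccccaaaa
Scanning for consecutive runs:
  Group 1: 'e' x 4 (positions 0-3)
  Group 2: 'a' x 3 (positions 4-6)
  Group 3: 'c' x 4 (positions 7-10)
  Group 4: 'a' x 4 (positions 11-14)
Total groups: 4

4


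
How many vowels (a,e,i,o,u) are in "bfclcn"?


Input: bfclcn
Checking each character:
  'b' at position 0: consonant
  'f' at position 1: consonant
  'c' at position 2: consonant
  'l' at position 3: consonant
  'c' at position 4: consonant
  'n' at position 5: consonant
Total vowels: 0

0


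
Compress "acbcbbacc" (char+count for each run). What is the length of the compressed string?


Input: acbcbbacc
Runs:
  'a' x 1 => "a1"
  'c' x 1 => "c1"
  'b' x 1 => "b1"
  'c' x 1 => "c1"
  'b' x 2 => "b2"
  'a' x 1 => "a1"
  'c' x 2 => "c2"
Compressed: "a1c1b1c1b2a1c2"
Compressed length: 14

14


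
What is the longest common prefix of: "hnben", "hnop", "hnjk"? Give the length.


Words: hnben, hnop, hnjk
  Position 0: all 'h' => match
  Position 1: all 'n' => match
  Position 2: ('b', 'o', 'j') => mismatch, stop
LCP = "hn" (length 2)

2


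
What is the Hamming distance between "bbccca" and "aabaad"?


Comparing "bbccca" and "aabaad" position by position:
  Position 0: 'b' vs 'a' => differ
  Position 1: 'b' vs 'a' => differ
  Position 2: 'c' vs 'b' => differ
  Position 3: 'c' vs 'a' => differ
  Position 4: 'c' vs 'a' => differ
  Position 5: 'a' vs 'd' => differ
Total differences (Hamming distance): 6

6


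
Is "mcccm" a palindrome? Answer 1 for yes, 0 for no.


Input: mcccm
Reversed: mcccm
  Compare pos 0 ('m') with pos 4 ('m'): match
  Compare pos 1 ('c') with pos 3 ('c'): match
Result: palindrome

1


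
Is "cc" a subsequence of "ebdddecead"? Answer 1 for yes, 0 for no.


Check if "cc" is a subsequence of "ebdddecead"
Greedy scan:
  Position 0 ('e'): no match needed
  Position 1 ('b'): no match needed
  Position 2 ('d'): no match needed
  Position 3 ('d'): no match needed
  Position 4 ('d'): no match needed
  Position 5 ('e'): no match needed
  Position 6 ('c'): matches sub[0] = 'c'
  Position 7 ('e'): no match needed
  Position 8 ('a'): no match needed
  Position 9 ('d'): no match needed
Only matched 1/2 characters => not a subsequence

0


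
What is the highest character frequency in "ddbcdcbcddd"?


Input: ddbcdcbcddd
Character counts:
  'b': 2
  'c': 3
  'd': 6
Maximum frequency: 6

6


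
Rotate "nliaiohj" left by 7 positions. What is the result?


Input: "nliaiohj", rotate left by 7
First 7 characters: "nliaioh"
Remaining characters: "j"
Concatenate remaining + first: "j" + "nliaioh" = "jnliaioh"

jnliaioh


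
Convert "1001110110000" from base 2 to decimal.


Input: "1001110110000" in base 2
Positional expansion:
  Digit '1' (value 1) x 2^12 = 4096
  Digit '0' (value 0) x 2^11 = 0
  Digit '0' (value 0) x 2^10 = 0
  Digit '1' (value 1) x 2^9 = 512
  Digit '1' (value 1) x 2^8 = 256
  Digit '1' (value 1) x 2^7 = 128
  Digit '0' (value 0) x 2^6 = 0
  Digit '1' (value 1) x 2^5 = 32
  Digit '1' (value 1) x 2^4 = 16
  Digit '0' (value 0) x 2^3 = 0
  Digit '0' (value 0) x 2^2 = 0
  Digit '0' (value 0) x 2^1 = 0
  Digit '0' (value 0) x 2^0 = 0
Sum = 5040

5040


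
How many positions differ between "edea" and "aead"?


Comparing "edea" and "aead" position by position:
  Position 0: 'e' vs 'a' => DIFFER
  Position 1: 'd' vs 'e' => DIFFER
  Position 2: 'e' vs 'a' => DIFFER
  Position 3: 'a' vs 'd' => DIFFER
Positions that differ: 4

4


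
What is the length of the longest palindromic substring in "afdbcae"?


Input: "afdbcae"
Checking substrings for palindromes:
  No multi-char palindromic substrings found
Longest palindromic substring: "a" with length 1

1


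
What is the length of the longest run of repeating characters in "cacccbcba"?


Input: "cacccbcba"
Scanning for longest run:
  Position 1 ('a'): new char, reset run to 1
  Position 2 ('c'): new char, reset run to 1
  Position 3 ('c'): continues run of 'c', length=2
  Position 4 ('c'): continues run of 'c', length=3
  Position 5 ('b'): new char, reset run to 1
  Position 6 ('c'): new char, reset run to 1
  Position 7 ('b'): new char, reset run to 1
  Position 8 ('a'): new char, reset run to 1
Longest run: 'c' with length 3

3


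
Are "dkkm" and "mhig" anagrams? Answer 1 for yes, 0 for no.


Strings: "dkkm", "mhig"
Sorted first:  dkkm
Sorted second: ghim
Differ at position 0: 'd' vs 'g' => not anagrams

0


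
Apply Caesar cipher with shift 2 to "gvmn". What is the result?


Caesar cipher: shift "gvmn" by 2
  'g' (pos 6) + 2 = pos 8 = 'i'
  'v' (pos 21) + 2 = pos 23 = 'x'
  'm' (pos 12) + 2 = pos 14 = 'o'
  'n' (pos 13) + 2 = pos 15 = 'p'
Result: ixop

ixop


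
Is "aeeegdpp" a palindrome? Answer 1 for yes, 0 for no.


Input: aeeegdpp
Reversed: ppdgeeea
  Compare pos 0 ('a') with pos 7 ('p'): MISMATCH
  Compare pos 1 ('e') with pos 6 ('p'): MISMATCH
  Compare pos 2 ('e') with pos 5 ('d'): MISMATCH
  Compare pos 3 ('e') with pos 4 ('g'): MISMATCH
Result: not a palindrome

0


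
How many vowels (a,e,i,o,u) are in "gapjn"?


Input: gapjn
Checking each character:
  'g' at position 0: consonant
  'a' at position 1: vowel (running total: 1)
  'p' at position 2: consonant
  'j' at position 3: consonant
  'n' at position 4: consonant
Total vowels: 1

1


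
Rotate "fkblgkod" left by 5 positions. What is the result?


Input: "fkblgkod", rotate left by 5
First 5 characters: "fkblg"
Remaining characters: "kod"
Concatenate remaining + first: "kod" + "fkblg" = "kodfkblg"

kodfkblg


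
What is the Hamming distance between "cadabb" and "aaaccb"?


Comparing "cadabb" and "aaaccb" position by position:
  Position 0: 'c' vs 'a' => differ
  Position 1: 'a' vs 'a' => same
  Position 2: 'd' vs 'a' => differ
  Position 3: 'a' vs 'c' => differ
  Position 4: 'b' vs 'c' => differ
  Position 5: 'b' vs 'b' => same
Total differences (Hamming distance): 4

4


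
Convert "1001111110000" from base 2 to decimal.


Input: "1001111110000" in base 2
Positional expansion:
  Digit '1' (value 1) x 2^12 = 4096
  Digit '0' (value 0) x 2^11 = 0
  Digit '0' (value 0) x 2^10 = 0
  Digit '1' (value 1) x 2^9 = 512
  Digit '1' (value 1) x 2^8 = 256
  Digit '1' (value 1) x 2^7 = 128
  Digit '1' (value 1) x 2^6 = 64
  Digit '1' (value 1) x 2^5 = 32
  Digit '1' (value 1) x 2^4 = 16
  Digit '0' (value 0) x 2^3 = 0
  Digit '0' (value 0) x 2^2 = 0
  Digit '0' (value 0) x 2^1 = 0
  Digit '0' (value 0) x 2^0 = 0
Sum = 5104

5104


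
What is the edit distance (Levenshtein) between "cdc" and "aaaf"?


Computing edit distance: "cdc" -> "aaaf"
DP table:
           a    a    a    f
      0    1    2    3    4
  c   1    1    2    3    4
  d   2    2    2    3    4
  c   3    3    3    3    4
Edit distance = dp[3][4] = 4

4


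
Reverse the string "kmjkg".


Input: kmjkg
Reading characters right to left:
  Position 4: 'g'
  Position 3: 'k'
  Position 2: 'j'
  Position 1: 'm'
  Position 0: 'k'
Reversed: gkjmk

gkjmk


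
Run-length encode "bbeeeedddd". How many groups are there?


Input: bbeeeedddd
Scanning for consecutive runs:
  Group 1: 'b' x 2 (positions 0-1)
  Group 2: 'e' x 4 (positions 2-5)
  Group 3: 'd' x 4 (positions 6-9)
Total groups: 3

3


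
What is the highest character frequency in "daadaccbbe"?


Input: daadaccbbe
Character counts:
  'a': 3
  'b': 2
  'c': 2
  'd': 2
  'e': 1
Maximum frequency: 3

3


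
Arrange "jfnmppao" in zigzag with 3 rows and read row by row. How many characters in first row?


Zigzag "jfnmppao" into 3 rows:
Placing characters:
  'j' => row 0
  'f' => row 1
  'n' => row 2
  'm' => row 1
  'p' => row 0
  'p' => row 1
  'a' => row 2
  'o' => row 1
Rows:
  Row 0: "jp"
  Row 1: "fmpo"
  Row 2: "na"
First row length: 2

2


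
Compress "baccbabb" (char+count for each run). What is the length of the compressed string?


Input: baccbabb
Runs:
  'b' x 1 => "b1"
  'a' x 1 => "a1"
  'c' x 2 => "c2"
  'b' x 1 => "b1"
  'a' x 1 => "a1"
  'b' x 2 => "b2"
Compressed: "b1a1c2b1a1b2"
Compressed length: 12

12


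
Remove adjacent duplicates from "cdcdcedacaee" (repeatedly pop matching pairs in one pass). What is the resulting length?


Input: cdcdcedacaee
Stack-based adjacent duplicate removal:
  Read 'c': push. Stack: c
  Read 'd': push. Stack: cd
  Read 'c': push. Stack: cdc
  Read 'd': push. Stack: cdcd
  Read 'c': push. Stack: cdcdc
  Read 'e': push. Stack: cdcdce
  Read 'd': push. Stack: cdcdced
  Read 'a': push. Stack: cdcdceda
  Read 'c': push. Stack: cdcdcedac
  Read 'a': push. Stack: cdcdcedaca
  Read 'e': push. Stack: cdcdcedacae
  Read 'e': matches stack top 'e' => pop. Stack: cdcdcedaca
Final stack: "cdcdcedaca" (length 10)

10


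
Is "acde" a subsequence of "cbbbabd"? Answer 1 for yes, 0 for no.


Check if "acde" is a subsequence of "cbbbabd"
Greedy scan:
  Position 0 ('c'): no match needed
  Position 1 ('b'): no match needed
  Position 2 ('b'): no match needed
  Position 3 ('b'): no match needed
  Position 4 ('a'): matches sub[0] = 'a'
  Position 5 ('b'): no match needed
  Position 6 ('d'): no match needed
Only matched 1/4 characters => not a subsequence

0


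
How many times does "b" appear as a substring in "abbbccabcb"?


Searching for "b" in "abbbccabcb"
Scanning each position:
  Position 0: "a" => no
  Position 1: "b" => MATCH
  Position 2: "b" => MATCH
  Position 3: "b" => MATCH
  Position 4: "c" => no
  Position 5: "c" => no
  Position 6: "a" => no
  Position 7: "b" => MATCH
  Position 8: "c" => no
  Position 9: "b" => MATCH
Total occurrences: 5

5


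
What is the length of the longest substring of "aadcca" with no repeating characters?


Input: "aadcca"
Sliding window (track last position of each char):
  Position 0 ('a'): window [0,0] length 1 -- new best
  Position 1 ('a'): repeat (last at 0), move window start to 1
  Position 1 ('a'): window [1,1] length 1
  Position 2 ('d'): window [1,2] length 2 -- new best
  Position 3 ('c'): window [1,3] length 3 -- new best
  Position 4 ('c'): repeat (last at 3), move window start to 4
  Position 4 ('c'): window [4,4] length 1
  Position 5 ('a'): window [4,5] length 2
Longest substring with no repeats: "adc" with length 3

3


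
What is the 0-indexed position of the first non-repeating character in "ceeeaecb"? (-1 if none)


Input: ceeeaecb
Character frequencies:
  'a': 1
  'b': 1
  'c': 2
  'e': 4
Scanning left to right for freq == 1:
  Position 0 ('c'): freq=2, skip
  Position 1 ('e'): freq=4, skip
  Position 2 ('e'): freq=4, skip
  Position 3 ('e'): freq=4, skip
  Position 4 ('a'): unique! => answer = 4

4


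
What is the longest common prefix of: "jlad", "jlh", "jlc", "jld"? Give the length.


Words: jlad, jlh, jlc, jld
  Position 0: all 'j' => match
  Position 1: all 'l' => match
  Position 2: ('a', 'h', 'c', 'd') => mismatch, stop
LCP = "jl" (length 2)

2


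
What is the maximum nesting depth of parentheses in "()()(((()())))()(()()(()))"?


Input: "()()(((()())))()(()()(()))"
Tracking depth:
  Position 0 '(': depth becomes 1
  Position 1 ')': depth becomes 0
  Position 2 '(': depth becomes 1
  Position 3 ')': depth becomes 0
  Position 4 '(': depth becomes 1
  Position 5 '(': depth becomes 2
  Position 6 '(': depth becomes 3
  Position 7 '(': depth becomes 4
  Position 8 ')': depth becomes 3
  Position 9 '(': depth becomes 4
  Position 10 ')': depth becomes 3
  Position 11 ')': depth becomes 2
  Position 12 ')': depth becomes 1
  Position 13 ')': depth becomes 0
  Position 14 '(': depth becomes 1
  Position 15 ')': depth becomes 0
  Position 16 '(': depth becomes 1
  Position 17 '(': depth becomes 2
  Position 18 ')': depth becomes 1
  Position 19 '(': depth becomes 2
  Position 20 ')': depth becomes 1
  Position 21 '(': depth becomes 2
  Position 22 '(': depth becomes 3
  Position 23 ')': depth becomes 2
  Position 24 ')': depth becomes 1
  Position 25 ')': depth becomes 0
Maximum depth reached: 4

4


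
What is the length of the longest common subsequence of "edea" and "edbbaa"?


LCS of "edea" and "edbbaa"
DP table:
           e    d    b    b    a    a
      0    0    0    0    0    0    0
  e   0    1    1    1    1    1    1
  d   0    1    2    2    2    2    2
  e   0    1    2    2    2    2    2
  a   0    1    2    2    2    3    3
LCS length = dp[4][6] = 3

3


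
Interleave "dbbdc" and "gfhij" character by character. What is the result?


Interleaving "dbbdc" and "gfhij":
  Position 0: 'd' from first, 'g' from second => "dg"
  Position 1: 'b' from first, 'f' from second => "bf"
  Position 2: 'b' from first, 'h' from second => "bh"
  Position 3: 'd' from first, 'i' from second => "di"
  Position 4: 'c' from first, 'j' from second => "cj"
Result: dgbfbhdicj

dgbfbhdicj


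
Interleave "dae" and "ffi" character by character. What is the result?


Interleaving "dae" and "ffi":
  Position 0: 'd' from first, 'f' from second => "df"
  Position 1: 'a' from first, 'f' from second => "af"
  Position 2: 'e' from first, 'i' from second => "ei"
Result: dfafei

dfafei


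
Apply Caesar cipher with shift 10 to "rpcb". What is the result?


Caesar cipher: shift "rpcb" by 10
  'r' (pos 17) + 10 = pos 1 = 'b'
  'p' (pos 15) + 10 = pos 25 = 'z'
  'c' (pos 2) + 10 = pos 12 = 'm'
  'b' (pos 1) + 10 = pos 11 = 'l'
Result: bzml

bzml


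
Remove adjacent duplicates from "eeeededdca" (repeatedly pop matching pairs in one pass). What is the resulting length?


Input: eeeededdca
Stack-based adjacent duplicate removal:
  Read 'e': push. Stack: e
  Read 'e': matches stack top 'e' => pop. Stack: (empty)
  Read 'e': push. Stack: e
  Read 'e': matches stack top 'e' => pop. Stack: (empty)
  Read 'd': push. Stack: d
  Read 'e': push. Stack: de
  Read 'd': push. Stack: ded
  Read 'd': matches stack top 'd' => pop. Stack: de
  Read 'c': push. Stack: dec
  Read 'a': push. Stack: deca
Final stack: "deca" (length 4)

4


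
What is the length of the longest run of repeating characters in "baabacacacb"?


Input: "baabacacacb"
Scanning for longest run:
  Position 1 ('a'): new char, reset run to 1
  Position 2 ('a'): continues run of 'a', length=2
  Position 3 ('b'): new char, reset run to 1
  Position 4 ('a'): new char, reset run to 1
  Position 5 ('c'): new char, reset run to 1
  Position 6 ('a'): new char, reset run to 1
  Position 7 ('c'): new char, reset run to 1
  Position 8 ('a'): new char, reset run to 1
  Position 9 ('c'): new char, reset run to 1
  Position 10 ('b'): new char, reset run to 1
Longest run: 'a' with length 2

2


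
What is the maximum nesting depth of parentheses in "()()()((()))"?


Input: "()()()((()))"
Tracking depth:
  Position 0 '(': depth becomes 1
  Position 1 ')': depth becomes 0
  Position 2 '(': depth becomes 1
  Position 3 ')': depth becomes 0
  Position 4 '(': depth becomes 1
  Position 5 ')': depth becomes 0
  Position 6 '(': depth becomes 1
  Position 7 '(': depth becomes 2
  Position 8 '(': depth becomes 3
  Position 9 ')': depth becomes 2
  Position 10 ')': depth becomes 1
  Position 11 ')': depth becomes 0
Maximum depth reached: 3

3


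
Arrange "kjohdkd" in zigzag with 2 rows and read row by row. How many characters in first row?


Zigzag "kjohdkd" into 2 rows:
Placing characters:
  'k' => row 0
  'j' => row 1
  'o' => row 0
  'h' => row 1
  'd' => row 0
  'k' => row 1
  'd' => row 0
Rows:
  Row 0: "kodd"
  Row 1: "jhk"
First row length: 4

4


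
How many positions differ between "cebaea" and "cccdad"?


Comparing "cebaea" and "cccdad" position by position:
  Position 0: 'c' vs 'c' => same
  Position 1: 'e' vs 'c' => DIFFER
  Position 2: 'b' vs 'c' => DIFFER
  Position 3: 'a' vs 'd' => DIFFER
  Position 4: 'e' vs 'a' => DIFFER
  Position 5: 'a' vs 'd' => DIFFER
Positions that differ: 5

5


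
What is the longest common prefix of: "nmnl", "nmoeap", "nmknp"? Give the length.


Words: nmnl, nmoeap, nmknp
  Position 0: all 'n' => match
  Position 1: all 'm' => match
  Position 2: ('n', 'o', 'k') => mismatch, stop
LCP = "nm" (length 2)

2


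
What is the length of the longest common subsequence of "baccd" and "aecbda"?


LCS of "baccd" and "aecbda"
DP table:
           a    e    c    b    d    a
      0    0    0    0    0    0    0
  b   0    0    0    0    1    1    1
  a   0    1    1    1    1    1    2
  c   0    1    1    2    2    2    2
  c   0    1    1    2    2    2    2
  d   0    1    1    2    2    3    3
LCS length = dp[5][6] = 3

3


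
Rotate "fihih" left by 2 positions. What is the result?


Input: "fihih", rotate left by 2
First 2 characters: "fi"
Remaining characters: "hih"
Concatenate remaining + first: "hih" + "fi" = "hihfi"

hihfi


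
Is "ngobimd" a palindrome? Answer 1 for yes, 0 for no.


Input: ngobimd
Reversed: dmibogn
  Compare pos 0 ('n') with pos 6 ('d'): MISMATCH
  Compare pos 1 ('g') with pos 5 ('m'): MISMATCH
  Compare pos 2 ('o') with pos 4 ('i'): MISMATCH
Result: not a palindrome

0


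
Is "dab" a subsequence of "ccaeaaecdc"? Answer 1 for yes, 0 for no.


Check if "dab" is a subsequence of "ccaeaaecdc"
Greedy scan:
  Position 0 ('c'): no match needed
  Position 1 ('c'): no match needed
  Position 2 ('a'): no match needed
  Position 3 ('e'): no match needed
  Position 4 ('a'): no match needed
  Position 5 ('a'): no match needed
  Position 6 ('e'): no match needed
  Position 7 ('c'): no match needed
  Position 8 ('d'): matches sub[0] = 'd'
  Position 9 ('c'): no match needed
Only matched 1/3 characters => not a subsequence

0


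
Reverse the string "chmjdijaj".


Input: chmjdijaj
Reading characters right to left:
  Position 8: 'j'
  Position 7: 'a'
  Position 6: 'j'
  Position 5: 'i'
  Position 4: 'd'
  Position 3: 'j'
  Position 2: 'm'
  Position 1: 'h'
  Position 0: 'c'
Reversed: jajidjmhc

jajidjmhc


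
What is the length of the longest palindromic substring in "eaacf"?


Input: "eaacf"
Checking substrings for palindromes:
  [1:3] "aa" (len 2) => palindrome
Longest palindromic substring: "aa" with length 2

2


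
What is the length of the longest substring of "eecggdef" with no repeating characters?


Input: "eecggdef"
Sliding window (track last position of each char):
  Position 0 ('e'): window [0,0] length 1 -- new best
  Position 1 ('e'): repeat (last at 0), move window start to 1
  Position 1 ('e'): window [1,1] length 1
  Position 2 ('c'): window [1,2] length 2 -- new best
  Position 3 ('g'): window [1,3] length 3 -- new best
  Position 4 ('g'): repeat (last at 3), move window start to 4
  Position 4 ('g'): window [4,4] length 1
  Position 5 ('d'): window [4,5] length 2
  Position 6 ('e'): window [4,6] length 3
  Position 7 ('f'): window [4,7] length 4 -- new best
Longest substring with no repeats: "gdef" with length 4

4


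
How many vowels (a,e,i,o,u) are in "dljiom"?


Input: dljiom
Checking each character:
  'd' at position 0: consonant
  'l' at position 1: consonant
  'j' at position 2: consonant
  'i' at position 3: vowel (running total: 1)
  'o' at position 4: vowel (running total: 2)
  'm' at position 5: consonant
Total vowels: 2

2


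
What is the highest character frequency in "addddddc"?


Input: addddddc
Character counts:
  'a': 1
  'c': 1
  'd': 6
Maximum frequency: 6

6


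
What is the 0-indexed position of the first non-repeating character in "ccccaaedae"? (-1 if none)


Input: ccccaaedae
Character frequencies:
  'a': 3
  'c': 4
  'd': 1
  'e': 2
Scanning left to right for freq == 1:
  Position 0 ('c'): freq=4, skip
  Position 1 ('c'): freq=4, skip
  Position 2 ('c'): freq=4, skip
  Position 3 ('c'): freq=4, skip
  Position 4 ('a'): freq=3, skip
  Position 5 ('a'): freq=3, skip
  Position 6 ('e'): freq=2, skip
  Position 7 ('d'): unique! => answer = 7

7


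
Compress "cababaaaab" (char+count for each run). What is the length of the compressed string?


Input: cababaaaab
Runs:
  'c' x 1 => "c1"
  'a' x 1 => "a1"
  'b' x 1 => "b1"
  'a' x 1 => "a1"
  'b' x 1 => "b1"
  'a' x 4 => "a4"
  'b' x 1 => "b1"
Compressed: "c1a1b1a1b1a4b1"
Compressed length: 14

14


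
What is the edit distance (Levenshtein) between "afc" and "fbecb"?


Computing edit distance: "afc" -> "fbecb"
DP table:
           f    b    e    c    b
      0    1    2    3    4    5
  a   1    1    2    3    4    5
  f   2    1    2    3    4    5
  c   3    2    2    3    3    4
Edit distance = dp[3][5] = 4

4


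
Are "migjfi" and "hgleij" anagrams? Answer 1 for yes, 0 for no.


Strings: "migjfi", "hgleij"
Sorted first:  fgiijm
Sorted second: eghijl
Differ at position 0: 'f' vs 'e' => not anagrams

0


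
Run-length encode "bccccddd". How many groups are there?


Input: bccccddd
Scanning for consecutive runs:
  Group 1: 'b' x 1 (positions 0-0)
  Group 2: 'c' x 4 (positions 1-4)
  Group 3: 'd' x 3 (positions 5-7)
Total groups: 3

3
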